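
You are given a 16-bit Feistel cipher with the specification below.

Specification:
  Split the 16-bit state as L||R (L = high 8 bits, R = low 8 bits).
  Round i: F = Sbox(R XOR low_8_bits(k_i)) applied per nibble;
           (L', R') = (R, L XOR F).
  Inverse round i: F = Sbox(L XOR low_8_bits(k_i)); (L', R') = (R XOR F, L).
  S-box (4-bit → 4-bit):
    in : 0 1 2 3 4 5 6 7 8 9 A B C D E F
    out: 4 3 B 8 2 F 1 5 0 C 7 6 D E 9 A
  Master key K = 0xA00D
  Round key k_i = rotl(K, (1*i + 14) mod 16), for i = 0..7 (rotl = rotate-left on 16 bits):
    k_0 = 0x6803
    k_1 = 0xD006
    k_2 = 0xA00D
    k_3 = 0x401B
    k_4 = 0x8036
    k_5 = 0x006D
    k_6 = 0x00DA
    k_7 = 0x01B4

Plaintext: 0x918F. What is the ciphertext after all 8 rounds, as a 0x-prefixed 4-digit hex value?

0x4F5B

s_0 = plaintext = 0x918F
s_1 = Round(s_0, k_0) = 0x8F9C
s_2 = Round(s_1, k_1) = 0x9C48
s_3 = Round(s_2, k_2) = 0x48B3
s_4 = Round(s_3, k_3) = 0xB338
s_5 = Round(s_4, k_4) = 0x38FA
s_6 = Round(s_5, k_5) = 0xFAFD
s_7 = Round(s_6, k_6) = 0xFD4F
s_8 = Round(s_7, k_7) = 0x4F5B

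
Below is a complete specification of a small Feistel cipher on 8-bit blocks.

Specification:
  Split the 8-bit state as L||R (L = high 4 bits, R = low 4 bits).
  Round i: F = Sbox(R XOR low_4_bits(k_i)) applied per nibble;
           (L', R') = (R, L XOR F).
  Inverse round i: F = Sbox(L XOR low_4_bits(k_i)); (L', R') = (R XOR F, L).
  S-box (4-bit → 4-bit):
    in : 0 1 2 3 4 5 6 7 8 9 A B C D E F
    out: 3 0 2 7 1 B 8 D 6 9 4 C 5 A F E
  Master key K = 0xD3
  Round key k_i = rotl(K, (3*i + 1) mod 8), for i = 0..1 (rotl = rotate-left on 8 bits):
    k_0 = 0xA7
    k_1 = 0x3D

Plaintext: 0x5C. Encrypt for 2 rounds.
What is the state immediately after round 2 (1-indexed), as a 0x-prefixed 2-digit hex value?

s_0 = plaintext = 0x5C
s_1 = Round(s_0, k_0) = 0xC9
s_2 = Round(s_1, k_1) = 0x9D

0x9D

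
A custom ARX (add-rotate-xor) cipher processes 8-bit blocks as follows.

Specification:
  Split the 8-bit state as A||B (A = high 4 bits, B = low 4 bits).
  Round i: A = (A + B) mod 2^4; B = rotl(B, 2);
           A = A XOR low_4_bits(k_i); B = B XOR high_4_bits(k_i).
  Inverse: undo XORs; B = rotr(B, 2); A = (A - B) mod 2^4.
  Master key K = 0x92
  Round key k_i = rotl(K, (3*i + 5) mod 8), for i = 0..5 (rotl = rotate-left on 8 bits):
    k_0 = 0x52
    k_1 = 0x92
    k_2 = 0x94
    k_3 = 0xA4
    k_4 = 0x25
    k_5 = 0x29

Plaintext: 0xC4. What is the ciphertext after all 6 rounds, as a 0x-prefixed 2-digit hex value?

s_0 = plaintext = 0xC4
s_1 = Round(s_0, k_0) = 0x24
s_2 = Round(s_1, k_1) = 0x48
s_3 = Round(s_2, k_2) = 0x8B
s_4 = Round(s_3, k_3) = 0x74
s_5 = Round(s_4, k_4) = 0xE3
s_6 = Round(s_5, k_5) = 0x8E

0x8E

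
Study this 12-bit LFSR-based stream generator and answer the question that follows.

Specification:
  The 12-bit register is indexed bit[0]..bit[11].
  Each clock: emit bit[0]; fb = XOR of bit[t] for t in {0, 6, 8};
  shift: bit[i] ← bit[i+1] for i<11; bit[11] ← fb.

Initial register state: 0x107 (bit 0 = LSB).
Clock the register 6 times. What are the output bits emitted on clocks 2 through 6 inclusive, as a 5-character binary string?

11000

reg_0 = 0x107
clock 1: out=1, reg = 0x083
clock 2: out=1, reg = 0x841
clock 3: out=1, reg = 0x420
clock 4: out=0, reg = 0x210
clock 5: out=0, reg = 0x108
clock 6: out=0, reg = 0x884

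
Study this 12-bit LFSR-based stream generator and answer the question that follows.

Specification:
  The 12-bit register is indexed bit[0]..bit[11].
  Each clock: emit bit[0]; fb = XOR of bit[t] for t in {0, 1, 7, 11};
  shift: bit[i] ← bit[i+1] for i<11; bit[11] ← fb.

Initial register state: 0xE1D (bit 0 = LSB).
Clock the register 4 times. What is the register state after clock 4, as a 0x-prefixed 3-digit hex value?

0xAE1

reg_0 = 0xE1D
clock 1: out=1, reg = 0x70E
clock 2: out=0, reg = 0xB87
clock 3: out=1, reg = 0x5C3
clock 4: out=1, reg = 0xAE1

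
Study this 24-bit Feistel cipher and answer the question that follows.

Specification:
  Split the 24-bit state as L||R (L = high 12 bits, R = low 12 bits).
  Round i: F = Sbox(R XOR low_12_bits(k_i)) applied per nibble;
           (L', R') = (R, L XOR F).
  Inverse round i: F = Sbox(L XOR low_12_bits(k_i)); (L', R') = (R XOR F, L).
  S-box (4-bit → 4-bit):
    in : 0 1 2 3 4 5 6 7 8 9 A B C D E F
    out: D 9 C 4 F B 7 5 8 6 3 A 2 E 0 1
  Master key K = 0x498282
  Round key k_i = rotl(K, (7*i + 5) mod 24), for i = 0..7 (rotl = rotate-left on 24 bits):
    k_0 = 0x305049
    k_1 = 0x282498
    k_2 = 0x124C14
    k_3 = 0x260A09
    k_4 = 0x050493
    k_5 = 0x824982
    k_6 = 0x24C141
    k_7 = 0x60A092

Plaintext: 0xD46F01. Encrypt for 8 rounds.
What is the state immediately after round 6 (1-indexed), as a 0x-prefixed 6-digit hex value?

s_0 = plaintext = 0xD46F01
s_1 = Round(s_0, k_0) = 0xF01CBE
s_2 = Round(s_1, k_1) = 0xCBE7C6
s_3 = Round(s_2, k_2) = 0x7C6652
s_4 = Round(s_3, k_3) = 0x65257C
s_5 = Round(s_4, k_4) = 0x57CF53
s_6 = Round(s_5, k_5) = 0xF53295
s_7 = Round(s_6, k_6) = 0x295BBC
s_8 = Round(s_7, k_7) = 0xBBC855

0xF53295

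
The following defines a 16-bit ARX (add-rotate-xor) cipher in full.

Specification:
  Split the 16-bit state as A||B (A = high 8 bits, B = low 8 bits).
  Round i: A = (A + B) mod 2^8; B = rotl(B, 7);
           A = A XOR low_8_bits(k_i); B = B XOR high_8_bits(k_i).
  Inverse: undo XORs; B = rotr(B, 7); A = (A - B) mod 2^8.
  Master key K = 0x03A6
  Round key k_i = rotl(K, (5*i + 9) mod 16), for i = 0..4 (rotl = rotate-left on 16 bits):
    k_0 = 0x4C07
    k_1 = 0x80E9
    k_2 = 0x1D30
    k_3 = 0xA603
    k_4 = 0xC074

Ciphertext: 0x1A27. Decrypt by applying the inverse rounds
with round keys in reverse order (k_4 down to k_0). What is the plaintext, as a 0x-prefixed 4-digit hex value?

0x8FE4

s_0 = ciphertext = 0x1A27
s_1 = InvRound(s_0, k_4) = 0x9FCF
s_2 = InvRound(s_1, k_3) = 0xCAD2
s_3 = InvRound(s_2, k_2) = 0x5B9F
s_4 = InvRound(s_3, k_1) = 0x743E
s_5 = InvRound(s_4, k_0) = 0x8FE4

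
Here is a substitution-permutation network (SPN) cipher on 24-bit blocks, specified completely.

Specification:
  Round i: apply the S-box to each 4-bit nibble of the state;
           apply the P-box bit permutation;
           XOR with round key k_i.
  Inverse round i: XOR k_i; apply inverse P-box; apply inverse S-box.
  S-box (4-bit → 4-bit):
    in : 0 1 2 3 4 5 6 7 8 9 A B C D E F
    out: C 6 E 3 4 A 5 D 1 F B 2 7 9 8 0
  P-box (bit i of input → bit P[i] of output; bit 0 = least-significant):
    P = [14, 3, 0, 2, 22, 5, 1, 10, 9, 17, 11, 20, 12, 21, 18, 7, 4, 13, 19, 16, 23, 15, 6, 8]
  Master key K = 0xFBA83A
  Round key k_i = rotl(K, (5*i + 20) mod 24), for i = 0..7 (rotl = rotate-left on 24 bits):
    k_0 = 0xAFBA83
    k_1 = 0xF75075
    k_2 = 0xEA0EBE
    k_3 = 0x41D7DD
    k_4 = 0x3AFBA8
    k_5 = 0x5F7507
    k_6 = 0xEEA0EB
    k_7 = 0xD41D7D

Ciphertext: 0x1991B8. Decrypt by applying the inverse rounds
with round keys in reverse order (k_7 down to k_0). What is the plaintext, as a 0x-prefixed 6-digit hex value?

s_0 = ciphertext = 0x1991B8
s_1 = InvRound(s_0, k_7) = 0xC004D0
s_2 = InvRound(s_1, k_6) = 0xBC1B21
s_3 = InvRound(s_2, k_5) = 0x85BC9D
s_4 = InvRound(s_3, k_4) = 0xD71A57
s_5 = InvRound(s_4, k_3) = 0xAF0203
s_6 = InvRound(s_5, k_2) = 0xFD04A2
s_7 = InvRound(s_6, k_1) = 0x46DB07
s_8 = InvRound(s_7, k_0) = 0xD25F8D

0xD25F8D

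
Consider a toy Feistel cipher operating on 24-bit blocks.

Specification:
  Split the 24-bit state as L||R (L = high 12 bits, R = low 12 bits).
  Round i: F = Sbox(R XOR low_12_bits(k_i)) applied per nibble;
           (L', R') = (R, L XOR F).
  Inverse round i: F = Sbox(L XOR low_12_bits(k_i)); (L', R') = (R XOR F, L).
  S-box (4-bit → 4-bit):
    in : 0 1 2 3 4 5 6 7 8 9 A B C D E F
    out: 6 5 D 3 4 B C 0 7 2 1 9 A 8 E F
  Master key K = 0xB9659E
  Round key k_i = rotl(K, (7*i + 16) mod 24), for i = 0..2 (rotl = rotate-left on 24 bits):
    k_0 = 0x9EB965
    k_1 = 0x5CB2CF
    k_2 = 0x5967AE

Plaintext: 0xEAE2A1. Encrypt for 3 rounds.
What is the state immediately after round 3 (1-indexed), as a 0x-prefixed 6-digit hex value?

0x90A91E

s_0 = plaintext = 0xEAE2A1
s_1 = Round(s_0, k_0) = 0x2A170A
s_2 = Round(s_1, k_1) = 0x70A90A
s_3 = Round(s_2, k_2) = 0x90A91E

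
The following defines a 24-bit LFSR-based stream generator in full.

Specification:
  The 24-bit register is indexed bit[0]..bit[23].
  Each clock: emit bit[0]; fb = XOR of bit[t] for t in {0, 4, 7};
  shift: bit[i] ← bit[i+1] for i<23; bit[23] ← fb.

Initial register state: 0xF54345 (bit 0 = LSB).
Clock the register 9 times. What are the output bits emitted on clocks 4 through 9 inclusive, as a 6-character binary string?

reg_0 = 0xF54345
clock 1: out=1, reg = 0xFAA1A2
clock 2: out=0, reg = 0xFD50D1
clock 3: out=1, reg = 0xFEA868
clock 4: out=0, reg = 0x7F5434
clock 5: out=0, reg = 0xBFAA1A
clock 6: out=0, reg = 0xDFD50D
clock 7: out=1, reg = 0xEFEA86
clock 8: out=0, reg = 0xF7F543
clock 9: out=1, reg = 0xFBFAA1

000101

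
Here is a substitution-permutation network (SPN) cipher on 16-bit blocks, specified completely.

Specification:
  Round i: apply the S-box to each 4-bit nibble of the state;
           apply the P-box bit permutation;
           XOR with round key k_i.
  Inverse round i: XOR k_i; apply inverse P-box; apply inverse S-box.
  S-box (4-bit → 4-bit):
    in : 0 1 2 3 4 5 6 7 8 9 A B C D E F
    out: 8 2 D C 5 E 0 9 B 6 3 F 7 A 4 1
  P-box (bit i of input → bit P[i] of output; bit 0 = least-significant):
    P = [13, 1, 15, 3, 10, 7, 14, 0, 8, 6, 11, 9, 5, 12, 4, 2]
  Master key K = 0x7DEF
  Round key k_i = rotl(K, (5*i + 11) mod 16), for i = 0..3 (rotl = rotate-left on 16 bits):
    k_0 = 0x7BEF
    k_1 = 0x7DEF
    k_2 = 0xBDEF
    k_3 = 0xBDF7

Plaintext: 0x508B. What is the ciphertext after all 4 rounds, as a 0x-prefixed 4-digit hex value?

0xD9D6

s_0 = plaintext = 0x508B
s_1 = Round(s_0, k_0) = 0xCD70
s_2 = Round(s_1, k_1) = 0x6B96
s_3 = Round(s_2, k_2) = 0xF62F
s_4 = Round(s_3, k_3) = 0xD9D6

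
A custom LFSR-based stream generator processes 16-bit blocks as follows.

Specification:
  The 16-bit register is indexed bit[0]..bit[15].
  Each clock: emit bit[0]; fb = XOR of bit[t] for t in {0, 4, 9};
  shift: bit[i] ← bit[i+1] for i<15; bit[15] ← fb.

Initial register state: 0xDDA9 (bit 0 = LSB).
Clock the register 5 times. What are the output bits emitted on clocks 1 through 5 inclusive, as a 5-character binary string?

reg_0 = 0xDDA9
clock 1: out=1, reg = 0xEED4
clock 2: out=0, reg = 0x776A
clock 3: out=0, reg = 0xBBB5
clock 4: out=1, reg = 0xDDDA
clock 5: out=0, reg = 0xEEED

10010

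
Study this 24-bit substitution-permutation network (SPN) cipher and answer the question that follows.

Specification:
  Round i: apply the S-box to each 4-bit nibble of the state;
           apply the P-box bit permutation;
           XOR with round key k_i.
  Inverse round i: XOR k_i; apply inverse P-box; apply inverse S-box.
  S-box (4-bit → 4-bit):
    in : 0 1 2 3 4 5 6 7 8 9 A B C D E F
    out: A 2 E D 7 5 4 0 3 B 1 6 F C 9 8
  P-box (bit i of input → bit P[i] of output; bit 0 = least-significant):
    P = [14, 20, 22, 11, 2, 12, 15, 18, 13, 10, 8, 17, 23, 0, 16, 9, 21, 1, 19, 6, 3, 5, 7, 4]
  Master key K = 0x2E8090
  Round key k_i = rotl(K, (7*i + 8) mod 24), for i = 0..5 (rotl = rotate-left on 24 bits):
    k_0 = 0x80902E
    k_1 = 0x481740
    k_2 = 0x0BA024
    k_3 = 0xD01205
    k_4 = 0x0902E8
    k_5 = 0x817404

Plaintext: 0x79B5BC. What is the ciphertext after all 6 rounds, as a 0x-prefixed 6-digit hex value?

s_0 = plaintext = 0x79B5BC
s_1 = Round(s_0, k_0) = 0xF1696D
s_2 = Round(s_1, k_1) = 0x0BBB52
s_3 = Round(s_2, k_2) = 0x522D13
s_4 = Round(s_3, k_3) = 0x9B49CE
s_5 = Round(s_4, k_4) = 0x86FED7
s_6 = Round(s_5, k_5) = 0x8FD62C

0x8FD62C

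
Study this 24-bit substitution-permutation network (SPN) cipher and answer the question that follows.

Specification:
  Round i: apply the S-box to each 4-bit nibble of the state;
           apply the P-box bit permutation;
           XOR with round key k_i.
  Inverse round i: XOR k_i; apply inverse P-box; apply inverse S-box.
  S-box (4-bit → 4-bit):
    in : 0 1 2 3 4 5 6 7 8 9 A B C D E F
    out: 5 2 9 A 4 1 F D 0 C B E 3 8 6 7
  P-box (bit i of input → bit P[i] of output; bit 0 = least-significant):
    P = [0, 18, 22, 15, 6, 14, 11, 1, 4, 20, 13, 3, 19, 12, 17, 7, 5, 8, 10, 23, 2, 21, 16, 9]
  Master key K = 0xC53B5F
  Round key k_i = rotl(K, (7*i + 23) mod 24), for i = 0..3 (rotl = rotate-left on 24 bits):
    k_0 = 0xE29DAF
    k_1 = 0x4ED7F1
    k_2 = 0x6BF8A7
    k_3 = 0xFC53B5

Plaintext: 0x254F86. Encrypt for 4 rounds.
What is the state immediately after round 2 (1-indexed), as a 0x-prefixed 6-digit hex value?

s_0 = plaintext = 0x254F86
s_1 = Round(s_0, k_0) = 0xB43F9A
s_2 = Round(s_1, k_1) = 0x7B6962
s_3 = Round(s_2, k_2) = 0xE00768
s_4 = Round(s_3, k_3) = 0xD73FCF

0x7B6962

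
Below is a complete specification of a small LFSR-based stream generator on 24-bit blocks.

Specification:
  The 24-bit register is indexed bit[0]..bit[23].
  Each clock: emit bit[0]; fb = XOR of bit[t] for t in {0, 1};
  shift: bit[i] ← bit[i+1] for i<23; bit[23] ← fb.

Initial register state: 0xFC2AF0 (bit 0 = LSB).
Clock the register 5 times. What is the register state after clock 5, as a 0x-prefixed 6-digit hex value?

reg_0 = 0xFC2AF0
clock 1: out=0, reg = 0x7E1578
clock 2: out=0, reg = 0x3F0ABC
clock 3: out=0, reg = 0x1F855E
clock 4: out=0, reg = 0x8FC2AF
clock 5: out=1, reg = 0x47E157

0x47E157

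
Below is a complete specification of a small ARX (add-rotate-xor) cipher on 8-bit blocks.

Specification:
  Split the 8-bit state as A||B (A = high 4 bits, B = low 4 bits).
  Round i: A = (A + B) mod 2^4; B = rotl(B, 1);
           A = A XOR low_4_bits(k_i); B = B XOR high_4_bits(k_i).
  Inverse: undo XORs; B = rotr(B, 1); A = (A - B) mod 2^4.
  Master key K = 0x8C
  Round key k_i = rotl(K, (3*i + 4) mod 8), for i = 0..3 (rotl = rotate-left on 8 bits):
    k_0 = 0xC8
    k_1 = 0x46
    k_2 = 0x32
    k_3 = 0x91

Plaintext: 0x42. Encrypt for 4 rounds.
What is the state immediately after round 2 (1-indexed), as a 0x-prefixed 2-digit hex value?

0x05

s_0 = plaintext = 0x42
s_1 = Round(s_0, k_0) = 0xE8
s_2 = Round(s_1, k_1) = 0x05
s_3 = Round(s_2, k_2) = 0x79
s_4 = Round(s_3, k_3) = 0x1A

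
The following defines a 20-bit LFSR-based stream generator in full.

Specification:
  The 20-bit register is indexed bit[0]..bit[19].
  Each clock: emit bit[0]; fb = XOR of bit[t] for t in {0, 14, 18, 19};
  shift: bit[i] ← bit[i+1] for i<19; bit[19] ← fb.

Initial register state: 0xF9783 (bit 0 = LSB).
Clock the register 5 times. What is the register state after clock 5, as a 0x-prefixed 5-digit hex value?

reg_0 = 0xF9783
clock 1: out=1, reg = 0xFCBC1
clock 2: out=1, reg = 0x7E5E0
clock 3: out=0, reg = 0x3F2F0
clock 4: out=0, reg = 0x9F978
clock 5: out=0, reg = 0x4FCBC

0x4FCBC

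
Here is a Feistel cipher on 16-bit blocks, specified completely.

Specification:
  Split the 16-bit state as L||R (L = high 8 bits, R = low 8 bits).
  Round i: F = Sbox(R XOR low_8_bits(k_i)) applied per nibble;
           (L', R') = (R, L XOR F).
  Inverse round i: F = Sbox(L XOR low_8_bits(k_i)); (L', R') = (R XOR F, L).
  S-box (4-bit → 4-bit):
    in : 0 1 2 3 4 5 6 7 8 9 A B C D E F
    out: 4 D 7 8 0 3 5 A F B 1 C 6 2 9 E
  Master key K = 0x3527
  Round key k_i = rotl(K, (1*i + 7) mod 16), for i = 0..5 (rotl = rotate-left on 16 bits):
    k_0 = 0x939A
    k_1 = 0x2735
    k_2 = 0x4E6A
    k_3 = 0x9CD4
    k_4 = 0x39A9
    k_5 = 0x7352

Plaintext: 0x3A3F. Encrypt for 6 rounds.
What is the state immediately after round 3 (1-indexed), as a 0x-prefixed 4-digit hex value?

0xE9D1

s_0 = plaintext = 0x3A3F
s_1 = Round(s_0, k_0) = 0x3F29
s_2 = Round(s_1, k_1) = 0x29E9
s_3 = Round(s_2, k_2) = 0xE9D1
s_4 = Round(s_3, k_3) = 0xD1AA
s_5 = Round(s_4, k_4) = 0xAA99
s_6 = Round(s_5, k_5) = 0x99C6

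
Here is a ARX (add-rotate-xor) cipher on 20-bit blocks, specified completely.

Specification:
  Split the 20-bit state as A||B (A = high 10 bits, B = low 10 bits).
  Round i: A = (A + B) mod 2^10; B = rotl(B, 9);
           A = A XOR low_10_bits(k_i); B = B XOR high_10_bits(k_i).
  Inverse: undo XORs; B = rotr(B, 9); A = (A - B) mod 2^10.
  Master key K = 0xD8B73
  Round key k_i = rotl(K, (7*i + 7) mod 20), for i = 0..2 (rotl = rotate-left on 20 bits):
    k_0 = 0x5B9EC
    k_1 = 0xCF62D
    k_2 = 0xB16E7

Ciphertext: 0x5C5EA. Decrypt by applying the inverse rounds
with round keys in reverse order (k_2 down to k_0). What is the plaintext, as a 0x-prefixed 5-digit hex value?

s_0 = ciphertext = 0x5C5EA
s_1 = InvRound(s_0, k_2) = 0x4DE5F
s_2 = InvRound(s_1, k_1) = 0x15AC4
s_3 = InvRound(s_2, k_0) = 0x99755

0x99755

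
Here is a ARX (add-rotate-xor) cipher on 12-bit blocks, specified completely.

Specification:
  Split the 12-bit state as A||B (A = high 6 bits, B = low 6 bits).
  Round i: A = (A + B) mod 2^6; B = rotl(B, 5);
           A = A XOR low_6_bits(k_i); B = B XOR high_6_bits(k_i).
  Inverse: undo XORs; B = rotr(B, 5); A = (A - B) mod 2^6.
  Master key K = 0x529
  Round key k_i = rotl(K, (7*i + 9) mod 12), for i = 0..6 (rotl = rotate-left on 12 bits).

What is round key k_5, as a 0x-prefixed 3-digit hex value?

K = 0x529
k_0 = rotl(K, (7*0+9) mod 12) = rotl(K, 9) = 0x2A5
k_1 = rotl(K, (7*1+9) mod 12) = rotl(K, 4) = 0x295
k_2 = rotl(K, (7*2+9) mod 12) = rotl(K, 11) = 0xA94
k_3 = rotl(K, (7*3+9) mod 12) = rotl(K, 6) = 0xA54
k_4 = rotl(K, (7*4+9) mod 12) = rotl(K, 1) = 0xA52
k_5 = rotl(K, (7*5+9) mod 12) = rotl(K, 8) = 0x952

0x952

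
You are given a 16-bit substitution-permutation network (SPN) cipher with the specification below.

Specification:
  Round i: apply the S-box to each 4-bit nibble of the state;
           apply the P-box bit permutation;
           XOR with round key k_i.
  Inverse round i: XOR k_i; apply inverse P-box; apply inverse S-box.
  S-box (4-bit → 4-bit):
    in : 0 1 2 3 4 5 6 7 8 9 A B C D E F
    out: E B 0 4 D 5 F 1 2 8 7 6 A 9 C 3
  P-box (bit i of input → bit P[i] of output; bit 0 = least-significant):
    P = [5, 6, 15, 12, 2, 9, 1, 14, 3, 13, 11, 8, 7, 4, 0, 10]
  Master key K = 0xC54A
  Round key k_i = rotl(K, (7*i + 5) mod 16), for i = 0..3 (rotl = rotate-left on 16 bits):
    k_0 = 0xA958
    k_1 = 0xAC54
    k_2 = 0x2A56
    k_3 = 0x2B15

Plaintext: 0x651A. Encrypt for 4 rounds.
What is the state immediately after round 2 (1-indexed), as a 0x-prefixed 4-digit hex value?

0x2AEB

s_0 = plaintext = 0x651A
s_1 = Round(s_0, k_0) = 0x67A5
s_2 = Round(s_1, k_1) = 0x2AEB
s_3 = Round(s_2, k_2) = 0xC21C
s_4 = Round(s_3, k_3) = 0x7D41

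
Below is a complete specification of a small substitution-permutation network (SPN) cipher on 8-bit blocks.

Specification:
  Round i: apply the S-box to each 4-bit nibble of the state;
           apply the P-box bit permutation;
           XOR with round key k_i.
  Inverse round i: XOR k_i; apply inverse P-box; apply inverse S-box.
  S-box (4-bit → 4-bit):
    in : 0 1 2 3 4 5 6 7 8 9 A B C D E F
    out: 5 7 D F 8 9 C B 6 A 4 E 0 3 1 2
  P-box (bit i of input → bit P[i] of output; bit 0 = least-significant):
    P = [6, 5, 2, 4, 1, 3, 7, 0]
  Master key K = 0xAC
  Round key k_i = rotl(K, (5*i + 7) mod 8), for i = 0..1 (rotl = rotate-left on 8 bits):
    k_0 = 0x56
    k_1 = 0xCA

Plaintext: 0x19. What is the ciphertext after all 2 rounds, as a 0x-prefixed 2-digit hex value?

0xC8

s_0 = plaintext = 0x19
s_1 = Round(s_0, k_0) = 0xEC
s_2 = Round(s_1, k_1) = 0xC8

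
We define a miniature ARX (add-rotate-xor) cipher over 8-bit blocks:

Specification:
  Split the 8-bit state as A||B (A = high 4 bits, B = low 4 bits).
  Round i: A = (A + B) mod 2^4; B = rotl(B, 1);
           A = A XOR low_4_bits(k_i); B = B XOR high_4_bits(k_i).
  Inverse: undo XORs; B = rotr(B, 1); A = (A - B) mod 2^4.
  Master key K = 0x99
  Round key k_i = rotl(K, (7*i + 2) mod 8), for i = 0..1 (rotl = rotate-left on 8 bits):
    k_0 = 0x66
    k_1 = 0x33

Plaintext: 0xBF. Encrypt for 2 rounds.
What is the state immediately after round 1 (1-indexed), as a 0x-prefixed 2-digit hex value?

s_0 = plaintext = 0xBF
s_1 = Round(s_0, k_0) = 0xC9
s_2 = Round(s_1, k_1) = 0x60

0xC9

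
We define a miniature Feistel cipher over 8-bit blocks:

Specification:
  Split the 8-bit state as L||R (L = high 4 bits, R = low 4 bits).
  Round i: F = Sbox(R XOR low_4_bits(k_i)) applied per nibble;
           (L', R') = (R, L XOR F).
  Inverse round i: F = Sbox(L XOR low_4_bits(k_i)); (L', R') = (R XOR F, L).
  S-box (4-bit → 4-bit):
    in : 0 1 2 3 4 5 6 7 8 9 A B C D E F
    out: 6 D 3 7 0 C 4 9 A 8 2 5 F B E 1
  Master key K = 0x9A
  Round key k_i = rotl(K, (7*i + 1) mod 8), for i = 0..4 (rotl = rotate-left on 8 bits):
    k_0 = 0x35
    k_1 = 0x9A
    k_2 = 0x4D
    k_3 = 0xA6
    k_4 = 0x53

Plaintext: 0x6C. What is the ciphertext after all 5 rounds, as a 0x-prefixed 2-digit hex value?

0x04

s_0 = plaintext = 0x6C
s_1 = Round(s_0, k_0) = 0xCE
s_2 = Round(s_1, k_1) = 0xEC
s_3 = Round(s_2, k_2) = 0xC3
s_4 = Round(s_3, k_3) = 0x30
s_5 = Round(s_4, k_4) = 0x04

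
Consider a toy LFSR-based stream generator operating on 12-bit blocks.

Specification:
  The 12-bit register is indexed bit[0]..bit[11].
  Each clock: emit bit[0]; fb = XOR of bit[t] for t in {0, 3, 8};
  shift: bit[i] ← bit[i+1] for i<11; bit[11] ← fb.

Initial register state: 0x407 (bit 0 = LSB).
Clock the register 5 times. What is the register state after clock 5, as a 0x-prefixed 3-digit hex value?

reg_0 = 0x407
clock 1: out=1, reg = 0xA03
clock 2: out=1, reg = 0xD01
clock 3: out=1, reg = 0x680
clock 4: out=0, reg = 0x340
clock 5: out=0, reg = 0x9A0

0x9A0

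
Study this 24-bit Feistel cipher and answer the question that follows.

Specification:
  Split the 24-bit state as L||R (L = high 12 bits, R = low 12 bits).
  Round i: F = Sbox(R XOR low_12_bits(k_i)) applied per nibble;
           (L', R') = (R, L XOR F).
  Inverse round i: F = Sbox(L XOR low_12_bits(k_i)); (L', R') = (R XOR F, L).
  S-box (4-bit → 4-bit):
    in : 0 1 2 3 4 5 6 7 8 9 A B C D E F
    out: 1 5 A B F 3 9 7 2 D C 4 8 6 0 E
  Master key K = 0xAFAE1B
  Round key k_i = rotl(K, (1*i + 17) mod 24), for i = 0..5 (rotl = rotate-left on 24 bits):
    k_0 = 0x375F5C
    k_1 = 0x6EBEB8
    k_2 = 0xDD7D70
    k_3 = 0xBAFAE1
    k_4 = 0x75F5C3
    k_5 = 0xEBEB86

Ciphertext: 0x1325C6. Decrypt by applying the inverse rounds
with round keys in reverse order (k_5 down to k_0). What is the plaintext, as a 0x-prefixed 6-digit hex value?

s_0 = ciphertext = 0x1325C6
s_1 = InvRound(s_0, k_5) = 0x989132
s_2 = InvRound(s_1, k_4) = 0x9CE989
s_3 = InvRound(s_2, k_3) = 0x2279CE
s_4 = InvRound(s_3, k_2) = 0x7F9227
s_5 = InvRound(s_4, k_1) = 0xFD27F9
s_6 = InvRound(s_5, k_0) = 0x6D9FD2

0x6D9FD2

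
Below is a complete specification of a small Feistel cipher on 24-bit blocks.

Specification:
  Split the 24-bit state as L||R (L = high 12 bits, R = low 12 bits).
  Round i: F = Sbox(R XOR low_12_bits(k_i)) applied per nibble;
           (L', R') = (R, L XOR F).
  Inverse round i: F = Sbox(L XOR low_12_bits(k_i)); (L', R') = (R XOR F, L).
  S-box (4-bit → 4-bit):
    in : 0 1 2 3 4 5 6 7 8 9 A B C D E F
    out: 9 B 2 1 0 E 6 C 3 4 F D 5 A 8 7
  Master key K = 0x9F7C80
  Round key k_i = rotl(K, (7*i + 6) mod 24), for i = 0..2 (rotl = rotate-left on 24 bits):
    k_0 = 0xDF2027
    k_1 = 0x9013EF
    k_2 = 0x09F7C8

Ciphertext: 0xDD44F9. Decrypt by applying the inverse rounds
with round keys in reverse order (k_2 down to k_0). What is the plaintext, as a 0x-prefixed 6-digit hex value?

0x3DEE25

s_0 = ciphertext = 0xDD44F9
s_1 = InvRound(s_0, k_2) = 0xB4CDD4
s_2 = InvRound(s_1, k_1) = 0xE25B4C
s_3 = InvRound(s_2, k_0) = 0x3DEE25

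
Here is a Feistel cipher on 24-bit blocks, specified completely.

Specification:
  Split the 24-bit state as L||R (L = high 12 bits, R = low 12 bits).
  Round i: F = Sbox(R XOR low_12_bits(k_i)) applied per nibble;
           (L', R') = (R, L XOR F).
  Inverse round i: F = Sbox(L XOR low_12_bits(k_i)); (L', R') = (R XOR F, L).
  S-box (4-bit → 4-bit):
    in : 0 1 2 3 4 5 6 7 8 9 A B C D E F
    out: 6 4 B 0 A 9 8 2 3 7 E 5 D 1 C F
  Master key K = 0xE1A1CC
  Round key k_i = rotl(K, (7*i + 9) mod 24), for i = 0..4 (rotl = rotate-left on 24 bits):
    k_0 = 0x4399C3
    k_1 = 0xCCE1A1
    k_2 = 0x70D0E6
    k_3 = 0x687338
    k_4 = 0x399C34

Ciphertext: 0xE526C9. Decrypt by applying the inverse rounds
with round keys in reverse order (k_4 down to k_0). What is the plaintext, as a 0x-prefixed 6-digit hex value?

s_0 = ciphertext = 0xE526C9
s_1 = InvRound(s_0, k_4) = 0xD41E52
s_2 = InvRound(s_1, k_3) = 0x275D41
s_3 = InvRound(s_2, k_2) = 0x631275
s_4 = InvRound(s_3, k_1) = 0x003631
s_5 = InvRound(s_4, k_0) = 0x1E7003

0x1E7003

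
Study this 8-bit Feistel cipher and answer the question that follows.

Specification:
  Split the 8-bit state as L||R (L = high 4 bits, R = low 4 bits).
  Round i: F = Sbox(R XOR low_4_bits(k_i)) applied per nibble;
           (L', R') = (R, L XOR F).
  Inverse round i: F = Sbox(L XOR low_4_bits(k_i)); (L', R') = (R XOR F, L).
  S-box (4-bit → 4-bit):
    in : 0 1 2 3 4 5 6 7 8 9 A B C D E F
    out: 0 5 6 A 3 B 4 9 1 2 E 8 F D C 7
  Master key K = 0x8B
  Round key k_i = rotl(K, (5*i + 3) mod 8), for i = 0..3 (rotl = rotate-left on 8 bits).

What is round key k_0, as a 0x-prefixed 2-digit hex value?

K = 0x8B
k_0 = rotl(K, (5*0+3) mod 8) = rotl(K, 3) = 0x5C

0x5C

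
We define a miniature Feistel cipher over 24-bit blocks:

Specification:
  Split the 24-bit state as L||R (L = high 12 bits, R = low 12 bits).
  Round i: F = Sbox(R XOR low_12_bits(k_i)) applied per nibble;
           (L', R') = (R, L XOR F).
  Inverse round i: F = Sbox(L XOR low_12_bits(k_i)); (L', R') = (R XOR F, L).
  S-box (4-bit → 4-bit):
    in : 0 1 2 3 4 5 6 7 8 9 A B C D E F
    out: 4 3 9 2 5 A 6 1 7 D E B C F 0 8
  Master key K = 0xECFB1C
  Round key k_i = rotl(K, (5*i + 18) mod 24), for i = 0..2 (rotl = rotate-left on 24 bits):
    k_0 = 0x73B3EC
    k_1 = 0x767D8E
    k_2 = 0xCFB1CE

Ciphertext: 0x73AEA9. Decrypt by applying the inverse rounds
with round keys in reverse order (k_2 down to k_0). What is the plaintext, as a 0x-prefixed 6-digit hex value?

0x804DD3

s_0 = ciphertext = 0x73AEA9
s_1 = InvRound(s_0, k_2) = 0x82C73A
s_2 = InvRound(s_1, k_1) = 0xDD382C
s_3 = InvRound(s_2, k_0) = 0x804DD3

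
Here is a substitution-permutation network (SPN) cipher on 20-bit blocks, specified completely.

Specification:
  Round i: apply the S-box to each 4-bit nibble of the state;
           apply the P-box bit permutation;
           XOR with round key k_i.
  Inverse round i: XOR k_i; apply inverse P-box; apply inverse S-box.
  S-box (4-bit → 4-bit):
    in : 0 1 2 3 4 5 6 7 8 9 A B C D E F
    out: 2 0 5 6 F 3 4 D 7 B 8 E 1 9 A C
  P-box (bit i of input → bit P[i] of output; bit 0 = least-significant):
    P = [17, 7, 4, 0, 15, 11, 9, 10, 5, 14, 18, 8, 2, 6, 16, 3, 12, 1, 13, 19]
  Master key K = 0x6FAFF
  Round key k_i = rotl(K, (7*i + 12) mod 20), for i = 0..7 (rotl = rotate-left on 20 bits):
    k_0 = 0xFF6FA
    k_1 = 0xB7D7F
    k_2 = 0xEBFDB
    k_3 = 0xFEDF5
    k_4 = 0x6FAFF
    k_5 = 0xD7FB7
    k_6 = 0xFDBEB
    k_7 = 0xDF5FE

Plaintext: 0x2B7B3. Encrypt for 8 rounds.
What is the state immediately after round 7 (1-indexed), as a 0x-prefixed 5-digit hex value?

0x68BA6

s_0 = plaintext = 0x2B7B3
s_1 = Round(s_0, k_0) = 0xAC902
s_2 = Round(s_1, k_1) = 0x1344B
s_3 = Round(s_2, k_2) = 0xB702A
s_4 = Round(s_3, k_3) = 0x60FFA
s_5 = Round(s_4, k_4) = 0x2DDBE
s_6 = Round(s_5, k_5) = 0xD401A
s_7 = Round(s_6, k_6) = 0x68BA6
s_8 = Round(s_7, k_7) = 0x890AA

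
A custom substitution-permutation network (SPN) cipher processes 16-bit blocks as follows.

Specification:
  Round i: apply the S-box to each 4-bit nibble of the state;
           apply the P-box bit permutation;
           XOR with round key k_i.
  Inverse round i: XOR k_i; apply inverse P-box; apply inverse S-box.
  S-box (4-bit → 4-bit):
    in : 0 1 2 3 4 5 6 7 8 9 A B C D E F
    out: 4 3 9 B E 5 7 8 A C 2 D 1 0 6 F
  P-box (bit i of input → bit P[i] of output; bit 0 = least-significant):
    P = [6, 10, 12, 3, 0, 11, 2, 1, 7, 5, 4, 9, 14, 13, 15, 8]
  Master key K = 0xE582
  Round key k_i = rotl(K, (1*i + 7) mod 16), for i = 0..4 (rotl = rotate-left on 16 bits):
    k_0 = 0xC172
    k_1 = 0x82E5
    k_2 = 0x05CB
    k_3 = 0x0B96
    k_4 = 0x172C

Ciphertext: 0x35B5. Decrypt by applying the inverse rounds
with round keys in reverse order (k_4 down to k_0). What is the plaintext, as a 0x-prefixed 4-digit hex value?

s_0 = ciphertext = 0x35B5
s_1 = InvRound(s_0, k_4) = 0xABC7
s_2 = InvRound(s_1, k_3) = 0xE0CC
s_3 = InvRound(s_2, k_2) = 0xFDBA
s_4 = InvRound(s_3, k_1) = 0x39FF
s_5 = InvRound(s_4, k_0) = 0x6C69

0x6C69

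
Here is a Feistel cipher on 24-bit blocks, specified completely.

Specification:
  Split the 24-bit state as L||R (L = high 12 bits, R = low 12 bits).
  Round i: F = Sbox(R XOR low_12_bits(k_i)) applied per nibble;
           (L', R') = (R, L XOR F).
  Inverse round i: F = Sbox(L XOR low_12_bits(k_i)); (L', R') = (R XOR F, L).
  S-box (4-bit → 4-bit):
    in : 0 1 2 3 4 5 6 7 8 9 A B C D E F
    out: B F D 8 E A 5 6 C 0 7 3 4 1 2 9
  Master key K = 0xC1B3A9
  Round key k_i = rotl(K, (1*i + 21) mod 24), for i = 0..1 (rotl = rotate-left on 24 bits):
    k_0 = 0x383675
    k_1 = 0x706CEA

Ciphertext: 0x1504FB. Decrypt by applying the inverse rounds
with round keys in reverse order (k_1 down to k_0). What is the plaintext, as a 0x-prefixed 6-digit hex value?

0x9605CC

s_0 = ciphertext = 0x1504FB
s_1 = InvRound(s_0, k_1) = 0x5CC150
s_2 = InvRound(s_1, k_0) = 0x9605CC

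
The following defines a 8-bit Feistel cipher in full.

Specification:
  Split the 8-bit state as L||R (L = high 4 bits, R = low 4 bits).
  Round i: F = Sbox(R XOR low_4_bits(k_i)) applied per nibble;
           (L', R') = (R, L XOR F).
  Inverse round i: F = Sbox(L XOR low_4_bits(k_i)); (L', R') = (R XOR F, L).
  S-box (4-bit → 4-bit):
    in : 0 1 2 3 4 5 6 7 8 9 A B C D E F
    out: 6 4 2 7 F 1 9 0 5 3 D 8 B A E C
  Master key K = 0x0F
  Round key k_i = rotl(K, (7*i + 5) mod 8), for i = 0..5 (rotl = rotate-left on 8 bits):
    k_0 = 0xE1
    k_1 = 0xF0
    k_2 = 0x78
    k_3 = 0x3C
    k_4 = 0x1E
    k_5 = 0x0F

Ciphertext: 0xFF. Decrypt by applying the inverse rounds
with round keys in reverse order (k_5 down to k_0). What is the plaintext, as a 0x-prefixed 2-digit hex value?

0xF7

s_0 = ciphertext = 0xFF
s_1 = InvRound(s_0, k_5) = 0x9F
s_2 = InvRound(s_1, k_4) = 0xF9
s_3 = InvRound(s_2, k_3) = 0xEF
s_4 = InvRound(s_3, k_2) = 0x6E
s_5 = InvRound(s_4, k_1) = 0x76
s_6 = InvRound(s_5, k_0) = 0xF7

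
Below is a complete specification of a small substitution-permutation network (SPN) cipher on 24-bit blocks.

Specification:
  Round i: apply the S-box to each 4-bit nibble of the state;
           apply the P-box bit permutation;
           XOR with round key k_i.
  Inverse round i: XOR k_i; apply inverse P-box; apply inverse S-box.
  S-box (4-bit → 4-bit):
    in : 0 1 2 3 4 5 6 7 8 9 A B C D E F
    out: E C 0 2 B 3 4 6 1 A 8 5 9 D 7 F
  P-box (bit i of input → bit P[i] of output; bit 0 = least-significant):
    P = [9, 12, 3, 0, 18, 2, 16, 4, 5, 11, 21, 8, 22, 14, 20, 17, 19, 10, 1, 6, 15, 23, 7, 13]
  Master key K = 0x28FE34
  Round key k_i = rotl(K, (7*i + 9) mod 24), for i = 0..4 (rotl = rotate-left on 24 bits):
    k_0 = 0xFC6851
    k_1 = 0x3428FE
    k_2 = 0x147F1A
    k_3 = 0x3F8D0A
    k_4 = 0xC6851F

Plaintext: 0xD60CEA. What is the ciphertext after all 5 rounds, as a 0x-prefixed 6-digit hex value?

s_0 = plaintext = 0xD60CEA
s_1 = Round(s_0, k_0) = 0xEB89F6
s_2 = Round(s_1, k_1) = 0xF9A160
s_3 = Round(s_2, k_2) = 0xB7CAD3
s_4 = Round(s_3, k_3) = 0x781898
s_5 = Round(s_4, k_4) = 0x5C87AB

0x5C87AB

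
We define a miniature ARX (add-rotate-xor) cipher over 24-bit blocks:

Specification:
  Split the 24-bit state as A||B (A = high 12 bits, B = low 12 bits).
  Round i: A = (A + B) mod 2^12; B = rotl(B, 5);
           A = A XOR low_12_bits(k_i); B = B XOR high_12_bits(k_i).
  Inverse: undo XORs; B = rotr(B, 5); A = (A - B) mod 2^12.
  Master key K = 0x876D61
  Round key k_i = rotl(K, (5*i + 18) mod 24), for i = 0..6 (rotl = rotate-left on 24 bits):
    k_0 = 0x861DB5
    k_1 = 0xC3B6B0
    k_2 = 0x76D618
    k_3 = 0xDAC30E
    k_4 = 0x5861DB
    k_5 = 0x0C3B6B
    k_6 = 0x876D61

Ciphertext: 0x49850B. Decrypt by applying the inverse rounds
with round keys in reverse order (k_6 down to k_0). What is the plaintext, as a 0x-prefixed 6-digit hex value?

s_0 = ciphertext = 0x49850B
s_1 = InvRound(s_0, k_6) = 0xB0EEEB
s_2 = InvRound(s_1, k_5) = 0xBF4471
s_3 = InvRound(s_2, k_4) = 0xEA0B8F
s_4 = InvRound(s_3, k_3) = 0xBFD1B1
s_5 = InvRound(s_4, k_2) = 0xFAFE36
s_6 = InvRound(s_5, k_1) = 0x28F690
s_7 = InvRound(s_6, k_0) = 0x6438F7

0x6438F7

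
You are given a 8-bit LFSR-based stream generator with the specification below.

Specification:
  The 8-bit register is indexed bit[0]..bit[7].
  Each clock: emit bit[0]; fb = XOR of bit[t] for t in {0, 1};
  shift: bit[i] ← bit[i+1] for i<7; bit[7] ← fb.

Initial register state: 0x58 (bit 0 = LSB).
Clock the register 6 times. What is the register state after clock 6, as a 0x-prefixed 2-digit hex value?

reg_0 = 0x58
clock 1: out=0, reg = 0x2C
clock 2: out=0, reg = 0x16
clock 3: out=0, reg = 0x8B
clock 4: out=1, reg = 0x45
clock 5: out=1, reg = 0xA2
clock 6: out=0, reg = 0xD1

0xD1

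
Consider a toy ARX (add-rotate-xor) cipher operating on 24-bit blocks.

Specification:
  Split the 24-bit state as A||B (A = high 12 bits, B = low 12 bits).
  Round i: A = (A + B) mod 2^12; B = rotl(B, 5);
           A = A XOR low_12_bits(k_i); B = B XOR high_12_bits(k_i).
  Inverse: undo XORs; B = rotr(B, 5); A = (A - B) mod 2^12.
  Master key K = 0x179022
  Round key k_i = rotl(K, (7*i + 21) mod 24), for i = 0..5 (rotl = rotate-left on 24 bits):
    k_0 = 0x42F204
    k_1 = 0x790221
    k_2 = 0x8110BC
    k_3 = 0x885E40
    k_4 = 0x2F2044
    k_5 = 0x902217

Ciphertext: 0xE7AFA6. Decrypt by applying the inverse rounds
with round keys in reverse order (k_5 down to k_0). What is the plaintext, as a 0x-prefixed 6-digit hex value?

s_0 = ciphertext = 0xE7AFA6
s_1 = InvRound(s_0, k_5) = 0xA38235
s_2 = InvRound(s_1, k_4) = 0x6F6386
s_3 = InvRound(s_2, k_3) = 0x6DE1D8
s_4 = InvRound(s_3, k_2) = 0x1944CE
s_5 = InvRound(s_4, k_1) = 0x49BF1A
s_6 = InvRound(s_5, k_0) = 0xBC6AD9

0xBC6AD9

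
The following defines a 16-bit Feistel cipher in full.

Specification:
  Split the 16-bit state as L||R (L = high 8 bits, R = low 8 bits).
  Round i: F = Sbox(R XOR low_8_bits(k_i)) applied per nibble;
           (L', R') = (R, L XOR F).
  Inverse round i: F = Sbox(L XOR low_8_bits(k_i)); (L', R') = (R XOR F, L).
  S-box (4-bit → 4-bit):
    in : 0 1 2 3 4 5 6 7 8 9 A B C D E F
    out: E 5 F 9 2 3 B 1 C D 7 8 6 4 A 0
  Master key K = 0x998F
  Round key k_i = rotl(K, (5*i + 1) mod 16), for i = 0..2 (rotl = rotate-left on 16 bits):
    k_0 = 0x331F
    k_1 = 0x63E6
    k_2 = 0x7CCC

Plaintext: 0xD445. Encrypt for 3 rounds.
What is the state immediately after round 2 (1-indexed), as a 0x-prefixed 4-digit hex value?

0xE3A6

s_0 = plaintext = 0xD445
s_1 = Round(s_0, k_0) = 0x45E3
s_2 = Round(s_1, k_1) = 0xE3A6
s_3 = Round(s_2, k_2) = 0xA654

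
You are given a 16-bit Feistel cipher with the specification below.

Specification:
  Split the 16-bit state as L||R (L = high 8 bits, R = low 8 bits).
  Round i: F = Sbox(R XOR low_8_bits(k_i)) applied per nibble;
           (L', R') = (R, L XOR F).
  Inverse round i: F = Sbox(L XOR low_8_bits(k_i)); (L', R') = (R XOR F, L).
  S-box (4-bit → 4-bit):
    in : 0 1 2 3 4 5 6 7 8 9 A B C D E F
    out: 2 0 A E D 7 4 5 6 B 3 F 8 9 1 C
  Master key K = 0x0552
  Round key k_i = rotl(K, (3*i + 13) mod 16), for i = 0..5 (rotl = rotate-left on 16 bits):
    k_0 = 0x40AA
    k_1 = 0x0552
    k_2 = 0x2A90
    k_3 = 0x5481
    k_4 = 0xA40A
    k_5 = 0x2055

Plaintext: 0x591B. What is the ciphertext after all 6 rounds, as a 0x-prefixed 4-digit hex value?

s_0 = plaintext = 0x591B
s_1 = Round(s_0, k_0) = 0x1BA9
s_2 = Round(s_1, k_1) = 0xA9D4
s_3 = Round(s_2, k_2) = 0xD474
s_4 = Round(s_3, k_3) = 0x7413
s_5 = Round(s_4, k_4) = 0x137F
s_6 = Round(s_5, k_5) = 0x7FB0

0x7FB0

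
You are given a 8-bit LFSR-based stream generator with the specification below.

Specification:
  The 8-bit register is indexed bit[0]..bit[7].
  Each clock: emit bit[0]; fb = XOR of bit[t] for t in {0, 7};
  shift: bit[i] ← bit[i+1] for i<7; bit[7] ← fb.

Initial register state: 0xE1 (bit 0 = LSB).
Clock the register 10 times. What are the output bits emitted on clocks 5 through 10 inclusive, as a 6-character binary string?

reg_0 = 0xE1
clock 1: out=1, reg = 0x70
clock 2: out=0, reg = 0x38
clock 3: out=0, reg = 0x1C
clock 4: out=0, reg = 0x0E
clock 5: out=0, reg = 0x07
clock 6: out=1, reg = 0x83
clock 7: out=1, reg = 0x41
clock 8: out=1, reg = 0xA0
clock 9: out=0, reg = 0xD0
clock 10: out=0, reg = 0xE8

011100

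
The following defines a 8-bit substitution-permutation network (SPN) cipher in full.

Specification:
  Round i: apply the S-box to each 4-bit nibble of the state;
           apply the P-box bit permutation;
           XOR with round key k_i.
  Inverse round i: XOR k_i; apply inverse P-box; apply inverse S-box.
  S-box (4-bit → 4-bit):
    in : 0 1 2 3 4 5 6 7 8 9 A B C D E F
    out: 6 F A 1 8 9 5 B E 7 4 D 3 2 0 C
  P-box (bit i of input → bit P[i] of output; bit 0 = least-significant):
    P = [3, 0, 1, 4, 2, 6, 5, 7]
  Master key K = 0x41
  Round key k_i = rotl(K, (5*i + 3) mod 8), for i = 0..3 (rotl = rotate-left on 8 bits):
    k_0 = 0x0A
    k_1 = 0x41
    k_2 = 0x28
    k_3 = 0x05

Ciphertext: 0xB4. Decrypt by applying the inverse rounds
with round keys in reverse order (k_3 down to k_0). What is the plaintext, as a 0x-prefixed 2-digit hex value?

0x33

s_0 = ciphertext = 0xB4
s_1 = InvRound(s_0, k_3) = 0xF2
s_2 = InvRound(s_1, k_2) = 0x2B
s_3 = InvRound(s_2, k_1) = 0x06
s_4 = InvRound(s_3, k_0) = 0x33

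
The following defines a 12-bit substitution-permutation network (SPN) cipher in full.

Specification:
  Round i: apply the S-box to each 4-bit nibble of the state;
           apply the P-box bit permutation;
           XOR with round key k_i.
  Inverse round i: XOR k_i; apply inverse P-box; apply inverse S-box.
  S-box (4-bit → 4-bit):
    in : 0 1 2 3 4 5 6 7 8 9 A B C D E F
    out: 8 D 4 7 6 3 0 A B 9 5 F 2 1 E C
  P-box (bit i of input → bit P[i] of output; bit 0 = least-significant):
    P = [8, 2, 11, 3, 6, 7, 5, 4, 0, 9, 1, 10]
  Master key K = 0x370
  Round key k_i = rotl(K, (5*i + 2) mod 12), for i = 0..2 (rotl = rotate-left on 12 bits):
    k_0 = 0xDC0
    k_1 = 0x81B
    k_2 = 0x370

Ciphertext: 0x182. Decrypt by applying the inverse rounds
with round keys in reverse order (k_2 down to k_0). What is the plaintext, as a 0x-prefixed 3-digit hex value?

0xFC7

s_0 = ciphertext = 0x182
s_1 = InvRound(s_0, k_2) = 0x4B6
s_2 = InvRound(s_1, k_1) = 0x94E
s_3 = InvRound(s_2, k_0) = 0xFC7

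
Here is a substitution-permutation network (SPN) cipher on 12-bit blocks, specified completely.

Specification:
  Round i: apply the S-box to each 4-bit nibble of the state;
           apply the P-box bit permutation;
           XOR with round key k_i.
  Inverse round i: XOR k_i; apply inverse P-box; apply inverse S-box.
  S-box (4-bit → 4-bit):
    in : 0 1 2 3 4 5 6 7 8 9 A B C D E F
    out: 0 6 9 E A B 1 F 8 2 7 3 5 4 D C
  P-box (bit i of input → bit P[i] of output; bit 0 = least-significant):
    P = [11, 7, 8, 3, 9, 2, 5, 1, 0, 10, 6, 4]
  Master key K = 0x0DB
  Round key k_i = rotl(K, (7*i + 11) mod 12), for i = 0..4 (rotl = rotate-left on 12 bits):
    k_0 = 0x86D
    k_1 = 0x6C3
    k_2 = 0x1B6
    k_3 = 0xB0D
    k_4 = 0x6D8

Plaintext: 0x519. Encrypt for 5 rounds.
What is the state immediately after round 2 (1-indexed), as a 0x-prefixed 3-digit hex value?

s_0 = plaintext = 0x519
s_1 = Round(s_0, k_0) = 0xCD8
s_2 = Round(s_1, k_1) = 0x6AA
s_3 = Round(s_2, k_2) = 0xA13
s_4 = Round(s_3, k_3) = 0xEE0
s_5 = Round(s_4, k_4) = 0x4AB

0x6AA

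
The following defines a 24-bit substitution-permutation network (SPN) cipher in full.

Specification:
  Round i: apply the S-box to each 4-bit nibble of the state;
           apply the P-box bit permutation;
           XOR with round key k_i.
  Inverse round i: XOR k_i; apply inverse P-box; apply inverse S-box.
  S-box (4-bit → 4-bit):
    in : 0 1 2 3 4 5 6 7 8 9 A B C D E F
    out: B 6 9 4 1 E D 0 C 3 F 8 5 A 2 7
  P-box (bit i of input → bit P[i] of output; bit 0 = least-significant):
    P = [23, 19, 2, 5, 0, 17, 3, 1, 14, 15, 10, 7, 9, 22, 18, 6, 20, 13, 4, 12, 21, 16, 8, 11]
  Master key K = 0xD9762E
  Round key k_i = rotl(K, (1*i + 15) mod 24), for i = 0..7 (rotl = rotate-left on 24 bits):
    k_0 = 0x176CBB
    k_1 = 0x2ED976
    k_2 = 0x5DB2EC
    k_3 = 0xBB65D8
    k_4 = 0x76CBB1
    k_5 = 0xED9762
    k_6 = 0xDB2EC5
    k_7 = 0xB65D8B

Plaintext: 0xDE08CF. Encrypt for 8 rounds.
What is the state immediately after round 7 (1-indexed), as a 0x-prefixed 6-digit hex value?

s_0 = plaintext = 0xDE08CF
s_1 = Round(s_0, k_0) = 0xDE4276
s_2 = Round(s_1, k_1) = 0xAFB3D2
s_3 = Round(s_2, k_2) = 0xEE9F9E
s_4 = Round(s_3, k_3) = 0xF083D9
s_5 = Round(s_4, k_4) = 0xC9FEF3
s_6 = Round(s_5, k_5) = 0x9B346F
s_7 = Round(s_6, k_6) = 0x767ECA
s_8 = Round(s_7, k_7) = 0x2ECDB6

0x767ECA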